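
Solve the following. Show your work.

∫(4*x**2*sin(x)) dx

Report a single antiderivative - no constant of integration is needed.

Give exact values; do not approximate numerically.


Step 1. Integrate ∫(4*x**2*sin(x)) dx by parts with u = x**2, dv = (4*sin(x)) dx, so v = -4*cos(x): now -4*x**2*cos(x) + ∫(8*x*cos(x)) dx.
Step 2. Integrate ∫(8*x*cos(x)) dx by parts with u = x, dv = (8*cos(x)) dx, so v = 8*sin(x): now -4*x**2*cos(x) + 8*x*sin(x) + ∫(-8*sin(x)) dx.
Step 3. Evaluate the standard form: now -4*x**2*cos(x) + 8*x*sin(x) + 8*cos(x).
Answer: -4*x**2*cos(x) + 8*x*sin(x) + 8*cos(x).


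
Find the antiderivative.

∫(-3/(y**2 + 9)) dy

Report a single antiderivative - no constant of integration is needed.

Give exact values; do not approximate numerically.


Answer: -atan(y/3).


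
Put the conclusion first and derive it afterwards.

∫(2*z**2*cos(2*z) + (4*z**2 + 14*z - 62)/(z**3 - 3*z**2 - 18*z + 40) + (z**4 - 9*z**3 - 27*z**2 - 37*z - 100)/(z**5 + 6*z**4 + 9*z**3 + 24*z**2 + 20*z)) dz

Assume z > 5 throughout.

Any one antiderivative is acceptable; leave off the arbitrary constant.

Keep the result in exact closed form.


The answer is z**2*sin(2*z) + z*cos(2*z) - 5*log(z) + 4*log(z - 5) + log(z - 2) + 4*log(z + 1) - log(z + 4) + 2*log(z + 5) - sin(2*z)/2 - atan(z/2)/2.
Step 1. Rewrite: now ∫(2*z**2*cos(2*z)) dz + ∫((4*z**2 + 14*z - 62)/(z**3 - 3*z**2 - 18*z + 40)) dz + ∫((z**4 - 9*z**3 - 27*z**2 - 37*z - 100)/(z**5 + 6*z**4 + 9*z**3 + 24*z**2 + 20*z)) dz.
Step 2. Integrate ∫(2*z**2*cos(2*z)) dz by parts with u = z**2, dv = (2*cos(2*z)) dz, so v = sin(2*z): now z**2*sin(2*z) + ∫(-2*z*sin(2*z)) dz + ∫((4*z**2 + 14*z - 62)/(z**3 - 3*z**2 - 18*z + 40)) dz + ∫((z**4 - 9*z**3 - 27*z**2 - 37*z - 100)/(z**5 + 6*z**4 + 9*z**3 + 24*z**2 + 20*z)) dz.
Step 3. Integrate ∫(-2*z*sin(2*z)) dz by parts with u = z, dv = (-2*sin(2*z)) dz, so v = cos(2*z): now z**2*sin(2*z) + z*cos(2*z) + ∫((4*z**2 + 14*z - 62)/(z**3 - 3*z**2 - 18*z + 40)) dz + ∫((z**4 - 9*z**3 - 27*z**2 - 37*z - 100)/(z**5 + 6*z**4 + 9*z**3 + 24*z**2 + 20*z)) dz + ∫(-cos(2*z)) dz.
Step 4. Evaluate the standard form: now z**2*sin(2*z) + z*cos(2*z) - sin(2*z)/2 + ∫((4*z**2 + 14*z - 62)/(z**3 - 3*z**2 - 18*z + 40)) dz + ∫((z**4 - 9*z**3 - 27*z**2 - 37*z - 100)/(z**5 + 6*z**4 + 9*z**3 + 24*z**2 + 20*z)) dz.
Step 5. Decompose ∫((4*z**2 + 14*z - 62)/(z**3 - 3*z**2 - 18*z + 40)) dz by partial fractions, (4*z**2 + 14*z - 62)/(z**3 - 3*z**2 - 18*z + 40) = -1/(z + 4) + 1/(z - 2) + 4/(z - 5): now z**2*sin(2*z) + z*cos(2*z) - sin(2*z)/2 + ∫((z**4 - 9*z**3 - 27*z**2 - 37*z - 100)/(z**5 + 6*z**4 + 9*z**3 + 24*z**2 + 20*z)) dz + ∫(4/(z - 5)) dz + ∫(1/(z - 2)) dz + ∫(-1/(z + 4)) dz.
Step 6. Evaluate the standard form [assuming z > -4]: now z**2*sin(2*z) + z*cos(2*z) - log(z + 4) - sin(2*z)/2 + ∫((z**4 - 9*z**3 - 27*z**2 - 37*z - 100)/(z**5 + 6*z**4 + 9*z**3 + 24*z**2 + 20*z)) dz + ∫(4/(z - 5)) dz + ∫(1/(z - 2)) dz.
Step 7. Evaluate the standard form [assuming z > 2]: now z**2*sin(2*z) + z*cos(2*z) + log(z - 2) - log(z + 4) - sin(2*z)/2 + ∫((z**4 - 9*z**3 - 27*z**2 - 37*z - 100)/(z**5 + 6*z**4 + 9*z**3 + 24*z**2 + 20*z)) dz + ∫(4/(z - 5)) dz.
Step 8. Evaluate the standard form [assuming z > 5]: now z**2*sin(2*z) + z*cos(2*z) + 4*log(z - 5) + log(z - 2) - log(z + 4) - sin(2*z)/2 + ∫((z**4 - 9*z**3 - 27*z**2 - 37*z - 100)/(z**5 + 6*z**4 + 9*z**3 + 24*z**2 + 20*z)) dz.
Step 9. Decompose ∫((z**4 - 9*z**3 - 27*z**2 - 37*z - 100)/(z**5 + 6*z**4 + 9*z**3 + 24*z**2 + 20*z)) dz by partial fractions, (z**4 - 9*z**3 - 27*z**2 - 37*z - 100)/(z**5 + 6*z**4 + 9*z**3 + 24*z**2 + 20*z) = -1/(z**2 + 4) + 2/(z + 5) + 4/(z + 1) - 5/z: now z**2*sin(2*z) + z*cos(2*z) + 4*log(z - 5) + log(z - 2) - log(z + 4) - sin(2*z)/2 + ∫(-5/z) dz + ∫(4/(z + 1)) dz + ∫(2/(z + 5)) dz + ∫(-1/(z**2 + 4)) dz.
Step 10. Evaluate the standard form [assuming z > -5]: now z**2*sin(2*z) + z*cos(2*z) + 4*log(z - 5) + log(z - 2) - log(z + 4) + 2*log(z + 5) - sin(2*z)/2 + ∫(-5/z) dz + ∫(4/(z + 1)) dz + ∫(-1/(z**2 + 4)) dz.
Step 11. Evaluate the standard form [assuming z > 0]: now z**2*sin(2*z) + z*cos(2*z) - 5*log(z) + 4*log(z - 5) + log(z - 2) - log(z + 4) + 2*log(z + 5) - sin(2*z)/2 + ∫(4/(z + 1)) dz + ∫(-1/(z**2 + 4)) dz.
Step 12. Evaluate the standard form [assuming z > -1]: now z**2*sin(2*z) + z*cos(2*z) - 5*log(z) + 4*log(z - 5) + log(z - 2) + 4*log(z + 1) - log(z + 4) + 2*log(z + 5) - sin(2*z)/2 + ∫(-1/(z**2 + 4)) dz.
Step 13. Evaluate the standard form: now z**2*sin(2*z) + z*cos(2*z) - 5*log(z) + 4*log(z - 5) + log(z - 2) + 4*log(z + 1) - log(z + 4) + 2*log(z + 5) - sin(2*z)/2 - atan(z/2)/2.
Answer: z**2*sin(2*z) + z*cos(2*z) - 5*log(z) + 4*log(z - 5) + log(z - 2) + 4*log(z + 1) - log(z + 4) + 2*log(z + 5) - sin(2*z)/2 - atan(z/2)/2.


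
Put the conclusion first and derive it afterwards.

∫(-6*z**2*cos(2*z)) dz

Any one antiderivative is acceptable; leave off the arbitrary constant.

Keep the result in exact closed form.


The answer is -3*z**2*sin(2*z) - 3*z*cos(2*z) + 3*sin(2*z)/2.
Step 1. Integrate ∫(-6*z**2*cos(2*z)) dz by parts with u = z**2, dv = (-6*cos(2*z)) dz, so v = -3*sin(2*z): now -3*z**2*sin(2*z) + ∫(6*z*sin(2*z)) dz.
Step 2. Integrate ∫(6*z*sin(2*z)) dz by parts with u = z, dv = (6*sin(2*z)) dz, so v = -3*cos(2*z): now -3*z**2*sin(2*z) - 3*z*cos(2*z) + ∫(3*cos(2*z)) dz.
Step 3. Evaluate the standard form: now -3*z**2*sin(2*z) - 3*z*cos(2*z) + 3*sin(2*z)/2.
Answer: -3*z**2*sin(2*z) - 3*z*cos(2*z) + 3*sin(2*z)/2.


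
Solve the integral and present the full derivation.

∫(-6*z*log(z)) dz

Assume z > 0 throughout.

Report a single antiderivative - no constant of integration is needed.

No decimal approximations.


Step 1. Integrate ∫(-6*z*log(z)) dz by parts with u = log(z), dv = (-6*z) dz, so v = -3*z**2 [assuming z > 0]: now -3*z**2*log(z) + ∫(3*z) dz.
Step 2. Evaluate the standard form: now -3*z**2*log(z) + 3*z**2/2.
Answer: -3*z**2*log(z) + 3*z**2/2.


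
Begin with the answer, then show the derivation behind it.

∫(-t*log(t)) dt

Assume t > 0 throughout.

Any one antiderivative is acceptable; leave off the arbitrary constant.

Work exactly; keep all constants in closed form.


The answer is -t**2*log(t)/2 + t**2/4.
Step 1. Integrate ∫(-t*log(t)) dt by parts with u = log(t), dv = (-t) dt, so v = -t**2/2 [assuming t > 0]: now -t**2*log(t)/2 + ∫(t/2) dt.
Step 2. Evaluate the standard form: now -t**2*log(t)/2 + t**2/4.
Answer: -t**2*log(t)/2 + t**2/4.


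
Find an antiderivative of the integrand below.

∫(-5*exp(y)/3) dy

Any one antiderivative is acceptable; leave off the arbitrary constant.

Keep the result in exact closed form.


Answer: -5*exp(y)/3.


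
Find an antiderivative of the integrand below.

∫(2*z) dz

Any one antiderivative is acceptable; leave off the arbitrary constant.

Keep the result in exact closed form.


Answer: z**2.


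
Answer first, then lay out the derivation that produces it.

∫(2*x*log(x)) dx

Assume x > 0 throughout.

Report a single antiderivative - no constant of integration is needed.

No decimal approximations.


The answer is x**2*log(x) - x**2/2.
Step 1. Integrate ∫(2*x*log(x)) dx by parts with u = log(x), dv = (2*x) dx, so v = x**2 [assuming x > 0]: now x**2*log(x) + ∫(-x) dx.
Step 2. Evaluate the standard form: now x**2*log(x) - x**2/2.
Answer: x**2*log(x) - x**2/2.


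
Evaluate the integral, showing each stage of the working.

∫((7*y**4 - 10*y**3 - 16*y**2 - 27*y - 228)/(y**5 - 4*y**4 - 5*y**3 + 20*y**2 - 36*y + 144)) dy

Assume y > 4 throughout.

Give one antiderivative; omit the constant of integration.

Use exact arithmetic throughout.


Step 1. Decompose ∫((7*y**4 - 10*y**3 - 16*y**2 - 27*y - 228)/(y**5 - 4*y**4 - 5*y**3 + 20*y**2 - 36*y + 144)) dy by partial fractions, (7*y**4 - 10*y**3 - 16*y**2 - 27*y - 228)/(y**5 - 4*y**4 - 5*y**3 + 20*y**2 - 36*y + 144) = -1/(y**2 + 4) + 1/(y + 3) + 2/(y - 3) + 4/(y - 4): now ∫(4/(y - 4)) dy + ∫(2/(y - 3)) dy + ∫(1/(y + 3)) dy + ∫(-1/(y**2 + 4)) dy.
Step 2. Evaluate the standard form [assuming y > 4]: now 4*log(y - 4) + ∫(2/(y - 3)) dy + ∫(1/(y + 3)) dy + ∫(-1/(y**2 + 4)) dy.
Step 3. Evaluate the standard form [assuming y > -3]: now 4*log(y - 4) + log(y + 3) + ∫(2/(y - 3)) dy + ∫(-1/(y**2 + 4)) dy.
Step 4. Evaluate the standard form [assuming y > 3]: now 4*log(y - 4) + 2*log(y - 3) + log(y + 3) + ∫(-1/(y**2 + 4)) dy.
Step 5. Evaluate the standard form: now 4*log(y - 4) + 2*log(y - 3) + log(y + 3) - atan(y/2)/2.
Answer: 4*log(y - 4) + 2*log(y - 3) + log(y + 3) - atan(y/2)/2.


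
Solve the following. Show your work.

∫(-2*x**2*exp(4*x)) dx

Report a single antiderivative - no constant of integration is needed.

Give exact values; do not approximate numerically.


Step 1. Integrate ∫(-2*x**2*exp(4*x)) dx by parts with u = x**2, dv = (-2*exp(4*x)) dx, so v = -exp(4*x)/2: now -x**2*exp(4*x)/2 + ∫(x*exp(4*x)) dx.
Step 2. Integrate ∫(x*exp(4*x)) dx by parts with u = x, dv = (exp(4*x)) dx, so v = exp(4*x)/4: now -x**2*exp(4*x)/2 + x*exp(4*x)/4 + ∫(-exp(4*x)/4) dx.
Step 3. Evaluate the standard form: now -x**2*exp(4*x)/2 + x*exp(4*x)/4 - exp(4*x)/16.
Answer: -x**2*exp(4*x)/2 + x*exp(4*x)/4 - exp(4*x)/16.


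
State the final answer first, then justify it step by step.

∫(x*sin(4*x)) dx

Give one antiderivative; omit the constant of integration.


The answer is -x*cos(4*x)/4 + sin(4*x)/16.
Step 1. Integrate ∫(x*sin(4*x)) dx by parts with u = x, dv = (sin(4*x)) dx, so v = -cos(4*x)/4: now -x*cos(4*x)/4 + ∫(cos(4*x)/4) dx.
Step 2. Evaluate the standard form: now -x*cos(4*x)/4 + sin(4*x)/16.
Answer: -x*cos(4*x)/4 + sin(4*x)/16.


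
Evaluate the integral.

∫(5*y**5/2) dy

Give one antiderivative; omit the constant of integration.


Answer: 5*y**6/12.


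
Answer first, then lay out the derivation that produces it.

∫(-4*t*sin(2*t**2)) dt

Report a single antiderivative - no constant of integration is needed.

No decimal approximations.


The answer is cos(2*t**2).
Step 1. Substitute u = t**2, turning ∫(-4*t*sin(2*t**2)) dt into ∫(-2*sin(2*u)) du: now ∫(-2*sin(2*u)) du.
Step 2. Evaluate the standard form: now cos(2*u).
Step 3. Substitute back u = t**2: now cos(2*t**2).
Answer: cos(2*t**2).


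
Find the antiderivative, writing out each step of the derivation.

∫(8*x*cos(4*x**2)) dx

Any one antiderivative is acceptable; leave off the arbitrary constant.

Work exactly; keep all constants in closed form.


Step 1. Substitute u = x**2, turning ∫(8*x*cos(4*x**2)) dx into ∫(4*cos(4*u)) du: now ∫(4*cos(4*u)) du.
Step 2. Evaluate the standard form: now sin(4*u).
Step 3. Substitute back u = x**2: now sin(4*x**2).
Answer: sin(4*x**2).


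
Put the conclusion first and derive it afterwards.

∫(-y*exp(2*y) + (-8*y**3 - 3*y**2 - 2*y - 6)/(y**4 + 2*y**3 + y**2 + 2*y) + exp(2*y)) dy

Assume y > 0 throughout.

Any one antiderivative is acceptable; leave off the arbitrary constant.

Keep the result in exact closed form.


The answer is -y*exp(2*y)/2 + 3*exp(2*y)/4 - 3*log(y) - 5*log(y + 2) + 3*atan(y).
Step 1. Rewrite: now ∫(-y*exp(2*y)) dy + ∫((-8*y**3 - 3*y**2 - 2*y - 6)/(y**4 + 2*y**3 + y**2 + 2*y)) dy + ∫(exp(2*y)) dy.
Step 2. Evaluate the standard form: now exp(2*y)/2 + ∫(-y*exp(2*y)) dy + ∫((-8*y**3 - 3*y**2 - 2*y - 6)/(y**4 + 2*y**3 + y**2 + 2*y)) dy.
Step 3. Decompose ∫((-8*y**3 - 3*y**2 - 2*y - 6)/(y**4 + 2*y**3 + y**2 + 2*y)) dy by partial fractions, (-8*y**3 - 3*y**2 - 2*y - 6)/(y**4 + 2*y**3 + y**2 + 2*y) = 3/(y**2 + 1) - 5/(y + 2) - 3/y: now exp(2*y)/2 + ∫(-3/y) dy + ∫(-y*exp(2*y)) dy + ∫(-5/(y + 2)) dy + ∫(3/(y**2 + 1)) dy.
Step 4. Evaluate the standard form [assuming y > -2]: now exp(2*y)/2 - 5*log(y + 2) + ∫(-3/y) dy + ∫(-y*exp(2*y)) dy + ∫(3/(y**2 + 1)) dy.
Step 5. Evaluate the standard form [assuming y > 0]: now exp(2*y)/2 - 3*log(y) - 5*log(y + 2) + ∫(-y*exp(2*y)) dy + ∫(3/(y**2 + 1)) dy.
Step 6. Evaluate the standard form: now exp(2*y)/2 - 3*log(y) - 5*log(y + 2) + 3*atan(y) + ∫(-y*exp(2*y)) dy.
Step 7. Integrate ∫(-y*exp(2*y)) dy by parts with u = y, dv = (-exp(2*y)) dy, so v = -exp(2*y)/2: now -y*exp(2*y)/2 + exp(2*y)/2 - 3*log(y) - 5*log(y + 2) + 3*atan(y) + ∫(exp(2*y)/2) dy.
Step 8. Evaluate the standard form: now -y*exp(2*y)/2 + 3*exp(2*y)/4 - 3*log(y) - 5*log(y + 2) + 3*atan(y).
Answer: -y*exp(2*y)/2 + 3*exp(2*y)/4 - 3*log(y) - 5*log(y + 2) + 3*atan(y).


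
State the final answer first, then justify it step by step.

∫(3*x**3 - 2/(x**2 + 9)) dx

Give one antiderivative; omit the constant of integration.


The answer is 3*x**4/4 - 2*atan(x/3)/3.
Step 1. Rewrite: now ∫(3*x**3) dx + ∫(-2/(x**2 + 9)) dx.
Step 2. Evaluate the standard form: now -2*atan(x/3)/3 + ∫(3*x**3) dx.
Step 3. Evaluate the standard form: now 3*x**4/4 - 2*atan(x/3)/3.
Answer: 3*x**4/4 - 2*atan(x/3)/3.


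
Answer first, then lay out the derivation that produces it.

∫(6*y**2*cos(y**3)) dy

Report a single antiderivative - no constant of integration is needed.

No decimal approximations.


The answer is 2*sin(y**3).
Step 1. Substitute u = y**3, turning ∫(6*y**2*cos(y**3)) dy into ∫(2*cos(u)) du: now ∫(2*cos(u)) du.
Step 2. Evaluate the standard form: now 2*sin(u).
Step 3. Substitute back u = y**3: now 2*sin(y**3).
Answer: 2*sin(y**3).


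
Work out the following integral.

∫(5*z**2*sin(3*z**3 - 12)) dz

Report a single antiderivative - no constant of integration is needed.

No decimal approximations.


Answer: -5*cos(3*z**3 - 12)/9.


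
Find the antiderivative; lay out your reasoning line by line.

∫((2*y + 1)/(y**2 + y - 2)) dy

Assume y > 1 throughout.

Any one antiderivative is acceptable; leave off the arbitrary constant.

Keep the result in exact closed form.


Step 1. Decompose ∫((2*y + 1)/(y**2 + y - 2)) dy by partial fractions, (2*y + 1)/(y**2 + y - 2) = 1/(y + 2) + 1/(y - 1): now ∫(1/(y - 1)) dy + ∫(1/(y + 2)) dy.
Step 2. Evaluate the standard form [assuming y > -2]: now log(y + 2) + ∫(1/(y - 1)) dy.
Step 3. Evaluate the standard form [assuming y > 1]: now log(y - 1) + log(y + 2).
Answer: log(y - 1) + log(y + 2).


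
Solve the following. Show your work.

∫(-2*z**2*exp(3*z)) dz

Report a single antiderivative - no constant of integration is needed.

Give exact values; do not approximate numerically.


Step 1. Integrate ∫(-2*z**2*exp(3*z)) dz by parts with u = z**2, dv = (-2*exp(3*z)) dz, so v = -2*exp(3*z)/3: now -2*z**2*exp(3*z)/3 + ∫(4*z*exp(3*z)/3) dz.
Step 2. Integrate ∫(4*z*exp(3*z)/3) dz by parts with u = z, dv = (4*exp(3*z)/3) dz, so v = 4*exp(3*z)/9: now -2*z**2*exp(3*z)/3 + 4*z*exp(3*z)/9 + ∫(-4*exp(3*z)/9) dz.
Step 3. Evaluate the standard form: now -2*z**2*exp(3*z)/3 + 4*z*exp(3*z)/9 - 4*exp(3*z)/27.
Answer: -2*z**2*exp(3*z)/3 + 4*z*exp(3*z)/9 - 4*exp(3*z)/27.


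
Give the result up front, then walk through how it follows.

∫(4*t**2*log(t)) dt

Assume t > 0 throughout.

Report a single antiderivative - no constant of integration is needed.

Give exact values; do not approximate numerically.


The answer is 4*t**3*log(t)/3 - 4*t**3/9.
Step 1. Integrate ∫(4*t**2*log(t)) dt by parts with u = log(t), dv = (4*t**2) dt, so v = 4*t**3/3 [assuming t > 0]: now 4*t**3*log(t)/3 + ∫(-4*t**2/3) dt.
Step 2. Evaluate the standard form: now 4*t**3*log(t)/3 - 4*t**3/9.
Answer: 4*t**3*log(t)/3 - 4*t**3/9.


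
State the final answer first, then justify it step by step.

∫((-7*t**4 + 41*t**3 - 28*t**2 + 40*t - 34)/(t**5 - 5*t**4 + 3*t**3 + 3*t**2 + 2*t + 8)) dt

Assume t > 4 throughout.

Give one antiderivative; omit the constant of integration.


The answer is 3*log(t - 4) - 5*log(t - 2) - 5*log(t + 1) - atan(t).
Step 1. Decompose ∫((-7*t**4 + 41*t**3 - 28*t**2 + 40*t - 34)/(t**5 - 5*t**4 + 3*t**3 + 3*t**2 + 2*t + 8)) dt by partial fractions, (-7*t**4 + 41*t**3 - 28*t**2 + 40*t - 34)/(t**5 - 5*t**4 + 3*t**3 + 3*t**2 + 2*t + 8) = -1/(t**2 + 1) - 5/(t + 1) - 5/(t - 2) + 3/(t - 4): now ∫(3/(t - 4)) dt + ∫(-5/(t - 2)) dt + ∫(-5/(t + 1)) dt + ∫(-1/(t**2 + 1)) dt.
Step 2. Evaluate the standard form [assuming t > -1]: now -5*log(t + 1) + ∫(3/(t - 4)) dt + ∫(-5/(t - 2)) dt + ∫(-1/(t**2 + 1)) dt.
Step 3. Evaluate the standard form [assuming t > 2]: now -5*log(t - 2) - 5*log(t + 1) + ∫(3/(t - 4)) dt + ∫(-1/(t**2 + 1)) dt.
Step 4. Evaluate the standard form [assuming t > 4]: now 3*log(t - 4) - 5*log(t - 2) - 5*log(t + 1) + ∫(-1/(t**2 + 1)) dt.
Step 5. Evaluate the standard form: now 3*log(t - 4) - 5*log(t - 2) - 5*log(t + 1) - atan(t).
Answer: 3*log(t - 4) - 5*log(t - 2) - 5*log(t + 1) - atan(t).


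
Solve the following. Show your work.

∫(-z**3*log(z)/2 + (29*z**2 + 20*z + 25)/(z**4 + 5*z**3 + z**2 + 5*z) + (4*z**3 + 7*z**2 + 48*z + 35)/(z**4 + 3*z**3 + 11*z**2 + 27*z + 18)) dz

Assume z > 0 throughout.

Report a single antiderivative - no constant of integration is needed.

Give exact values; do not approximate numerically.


Step 1. Rewrite: now ∫(-z**3*log(z)/2) dz + ∫((29*z**2 + 20*z + 25)/(z**4 + 5*z**3 + z**2 + 5*z)) dz + ∫((4*z**3 + 7*z**2 + 48*z + 35)/(z**4 + 3*z**3 + 11*z**2 + 27*z + 18)) dz.
Step 2. Integrate ∫(-z**3*log(z)/2) dz by parts with u = log(z), dv = (-z**3/2) dz, so v = -z**4/8 [assuming z > 0]: now -z**4*log(z)/8 + ∫(z**3/8) dz + ∫((29*z**2 + 20*z + 25)/(z**4 + 5*z**3 + z**2 + 5*z)) dz + ∫((4*z**3 + 7*z**2 + 48*z + 35)/(z**4 + 3*z**3 + 11*z**2 + 27*z + 18)) dz.
Step 3. Evaluate the standard form: now -z**4*log(z)/8 + z**4/32 + ∫((29*z**2 + 20*z + 25)/(z**4 + 5*z**3 + z**2 + 5*z)) dz + ∫((4*z**3 + 7*z**2 + 48*z + 35)/(z**4 + 3*z**3 + 11*z**2 + 27*z + 18)) dz.
Step 4. Decompose ∫((29*z**2 + 20*z + 25)/(z**4 + 5*z**3 + z**2 + 5*z)) dz by partial fractions, (29*z**2 + 20*z + 25)/(z**4 + 5*z**3 + z**2 + 5*z) = 4/(z**2 + 1) - 5/(z + 5) + 5/z: now -z**4*log(z)/8 + z**4/32 + ∫(5/z) dz + ∫((4*z**3 + 7*z**2 + 48*z + 35)/(z**4 + 3*z**3 + 11*z**2 + 27*z + 18)) dz + ∫(-5/(z + 5)) dz + ∫(4/(z**2 + 1)) dz.
Step 5. Evaluate the standard form [assuming z > 0]: now -z**4*log(z)/8 + z**4/32 + 5*log(z) + ∫((4*z**3 + 7*z**2 + 48*z + 35)/(z**4 + 3*z**3 + 11*z**2 + 27*z + 18)) dz + ∫(-5/(z + 5)) dz + ∫(4/(z**2 + 1)) dz.
Step 6. Evaluate the standard form [assuming z > -5]: now -z**4*log(z)/8 + z**4/32 + 5*log(z) - 5*log(z + 5) + ∫((4*z**3 + 7*z**2 + 48*z + 35)/(z**4 + 3*z**3 + 11*z**2 + 27*z + 18)) dz + ∫(4/(z**2 + 1)) dz.
Step 7. Evaluate the standard form: now -z**4*log(z)/8 + z**4/32 + 5*log(z) - 5*log(z + 5) + 4*atan(z) + ∫((4*z**3 + 7*z**2 + 48*z + 35)/(z**4 + 3*z**3 + 11*z**2 + 27*z + 18)) dz.
Step 8. Decompose ∫((4*z**3 + 7*z**2 + 48*z + 35)/(z**4 + 3*z**3 + 11*z**2 + 27*z + 18)) dz by partial fractions, (4*z**3 + 7*z**2 + 48*z + 35)/(z**4 + 3*z**3 + 11*z**2 + 27*z + 18) = 4/(z**2 + 9) + 5/(z + 2) - 1/(z + 1): now -z**4*log(z)/8 + z**4/32 + 5*log(z) - 5*log(z + 5) + 4*atan(z) + ∫(-1/(z + 1)) dz + ∫(5/(z + 2)) dz + ∫(4/(z**2 + 9)) dz.
Step 9. Evaluate the standard form [assuming z > -1]: now -z**4*log(z)/8 + z**4/32 + 5*log(z) - log(z + 1) - 5*log(z + 5) + 4*atan(z) + ∫(5/(z + 2)) dz + ∫(4/(z**2 + 9)) dz.
Step 10. Evaluate the standard form [assuming z > -2]: now -z**4*log(z)/8 + z**4/32 + 5*log(z) - log(z + 1) + 5*log(z + 2) - 5*log(z + 5) + 4*atan(z) + ∫(4/(z**2 + 9)) dz.
Step 11. Evaluate the standard form: now -z**4*log(z)/8 + z**4/32 + 5*log(z) - log(z + 1) + 5*log(z + 2) - 5*log(z + 5) + 4*atan(z/3)/3 + 4*atan(z).
Answer: -z**4*log(z)/8 + z**4/32 + 5*log(z) - log(z + 1) + 5*log(z + 2) - 5*log(z + 5) + 4*atan(z/3)/3 + 4*atan(z).


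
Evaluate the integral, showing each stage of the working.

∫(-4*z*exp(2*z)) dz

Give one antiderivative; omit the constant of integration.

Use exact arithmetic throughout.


Step 1. Integrate ∫(-4*z*exp(2*z)) dz by parts with u = z, dv = (-4*exp(2*z)) dz, so v = -2*exp(2*z): now -2*z*exp(2*z) + ∫(2*exp(2*z)) dz.
Step 2. Evaluate the standard form: now -2*z*exp(2*z) + exp(2*z).
Answer: -2*z*exp(2*z) + exp(2*z).


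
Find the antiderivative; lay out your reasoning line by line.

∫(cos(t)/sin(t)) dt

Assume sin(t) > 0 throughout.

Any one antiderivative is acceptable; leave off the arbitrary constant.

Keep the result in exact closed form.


Step 1. Substitute u = sin(t), turning ∫(cos(t)/sin(t)) dt into ∫(1/u) du: now ∫(1/u) du.
Step 2. Evaluate the standard form [assuming u > 0]: now log(u).
Step 3. Substitute back u = sin(t): now log(sin(t)).
Answer: log(sin(t)).


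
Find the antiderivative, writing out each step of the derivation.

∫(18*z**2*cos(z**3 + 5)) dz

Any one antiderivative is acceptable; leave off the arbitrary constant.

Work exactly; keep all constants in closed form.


Step 1. Substitute u = z**3 + 5, turning ∫(18*z**2*cos(z**3 + 5)) dz into ∫(6*cos(u)) du: now ∫(6*cos(u)) du.
Step 2. Evaluate the standard form: now 6*sin(u).
Step 3. Substitute back u = z**3 + 5: now 6*sin(z**3 + 5).
Answer: 6*sin(z**3 + 5).


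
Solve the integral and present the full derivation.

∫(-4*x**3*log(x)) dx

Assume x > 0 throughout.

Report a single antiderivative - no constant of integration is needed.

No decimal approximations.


Step 1. Integrate ∫(-4*x**3*log(x)) dx by parts with u = log(x), dv = (-4*x**3) dx, so v = -x**4 [assuming x > 0]: now -x**4*log(x) + ∫(x**3) dx.
Step 2. Evaluate the standard form: now -x**4*log(x) + x**4/4.
Answer: -x**4*log(x) + x**4/4.


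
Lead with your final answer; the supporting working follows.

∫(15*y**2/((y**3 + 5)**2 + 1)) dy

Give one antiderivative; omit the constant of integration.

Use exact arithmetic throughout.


The answer is 5*atan(y**3 + 5).
Step 1. Substitute u = y**3 + 5, turning ∫(15*y**2/((y**3 + 5)**2 + 1)) dy into ∫(5/(u**2 + 1)) du: now ∫(5/(u**2 + 1)) du.
Step 2. Evaluate the standard form: now 5*atan(u).
Step 3. Substitute back u = y**3 + 5: now 5*atan(y**3 + 5).
Answer: 5*atan(y**3 + 5).


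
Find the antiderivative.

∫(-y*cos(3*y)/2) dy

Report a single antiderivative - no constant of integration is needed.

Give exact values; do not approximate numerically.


Answer: -y*sin(3*y)/6 - cos(3*y)/18.


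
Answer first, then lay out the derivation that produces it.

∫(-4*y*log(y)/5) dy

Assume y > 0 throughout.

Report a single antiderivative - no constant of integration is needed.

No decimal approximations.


The answer is -2*y**2*log(y)/5 + y**2/5.
Step 1. Integrate ∫(-4*y*log(y)/5) dy by parts with u = log(y), dv = (-4*y/5) dy, so v = -2*y**2/5 [assuming y > 0]: now -2*y**2*log(y)/5 + ∫(2*y/5) dy.
Step 2. Evaluate the standard form: now -2*y**2*log(y)/5 + y**2/5.
Answer: -2*y**2*log(y)/5 + y**2/5.


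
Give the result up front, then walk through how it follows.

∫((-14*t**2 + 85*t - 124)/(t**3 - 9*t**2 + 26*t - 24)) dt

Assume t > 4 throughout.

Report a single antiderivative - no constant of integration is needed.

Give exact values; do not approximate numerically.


The answer is -4*log(t - 4) - 5*log(t - 3) - 5*log(t - 2).
Step 1. Decompose ∫((-14*t**2 + 85*t - 124)/(t**3 - 9*t**2 + 26*t - 24)) dt by partial fractions, (-14*t**2 + 85*t - 124)/(t**3 - 9*t**2 + 26*t - 24) = -5/(t - 2) - 5/(t - 3) - 4/(t - 4): now ∫(-4/(t - 4)) dt + ∫(-5/(t - 3)) dt + ∫(-5/(t - 2)) dt.
Step 2. Evaluate the standard form [assuming t > 3]: now -5*log(t - 3) + ∫(-4/(t - 4)) dt + ∫(-5/(t - 2)) dt.
Step 3. Evaluate the standard form [assuming t > 2]: now -5*log(t - 3) - 5*log(t - 2) + ∫(-4/(t - 4)) dt.
Step 4. Evaluate the standard form [assuming t > 4]: now -4*log(t - 4) - 5*log(t - 3) - 5*log(t - 2).
Answer: -4*log(t - 4) - 5*log(t - 3) - 5*log(t - 2).


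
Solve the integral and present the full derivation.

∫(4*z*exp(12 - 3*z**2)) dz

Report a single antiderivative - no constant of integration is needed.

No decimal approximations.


Step 1. Substitute u = z**2 - 4, turning ∫(4*z*exp(12 - 3*z**2)) dz into ∫(2*exp(-3*u)) du: now ∫(2*exp(-3*u)) du.
Step 2. Evaluate the standard form: now -2*exp(-3*u)/3.
Step 3. Substitute back u = z**2 - 4: now -2*exp(12 - 3*z**2)/3.
Answer: -2*exp(12 - 3*z**2)/3.


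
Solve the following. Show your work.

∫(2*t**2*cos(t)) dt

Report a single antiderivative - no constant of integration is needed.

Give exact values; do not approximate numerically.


Step 1. Integrate ∫(2*t**2*cos(t)) dt by parts with u = t**2, dv = (2*cos(t)) dt, so v = 2*sin(t): now 2*t**2*sin(t) + ∫(-4*t*sin(t)) dt.
Step 2. Integrate ∫(-4*t*sin(t)) dt by parts with u = t, dv = (-4*sin(t)) dt, so v = 4*cos(t): now 2*t**2*sin(t) + 4*t*cos(t) + ∫(-4*cos(t)) dt.
Step 3. Evaluate the standard form: now 2*t**2*sin(t) + 4*t*cos(t) - 4*sin(t).
Answer: 2*t**2*sin(t) + 4*t*cos(t) - 4*sin(t).


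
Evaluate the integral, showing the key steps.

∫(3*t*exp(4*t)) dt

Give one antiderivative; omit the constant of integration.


Step 1. Integrate ∫(3*t*exp(4*t)) dt by parts with u = t, dv = (3*exp(4*t)) dt, so v = 3*exp(4*t)/4: now 3*t*exp(4*t)/4 + ∫(-3*exp(4*t)/4) dt.
Step 2. Evaluate the standard form: now 3*t*exp(4*t)/4 - 3*exp(4*t)/16.
Answer: 3*t*exp(4*t)/4 - 3*exp(4*t)/16.


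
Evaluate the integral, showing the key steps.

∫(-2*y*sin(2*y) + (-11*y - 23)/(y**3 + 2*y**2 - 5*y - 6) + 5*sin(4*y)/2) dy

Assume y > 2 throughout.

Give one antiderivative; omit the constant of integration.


Step 1. Rewrite: now ∫(-2*y*sin(2*y)) dy + ∫((-11*y - 23)/(y**3 + 2*y**2 - 5*y - 6)) dy + ∫(5*sin(4*y)/2) dy.
Step 2. Decompose ∫((-11*y - 23)/(y**3 + 2*y**2 - 5*y - 6)) dy by partial fractions, (-11*y - 23)/(y**3 + 2*y**2 - 5*y - 6) = 1/(y + 3) + 2/(y + 1) - 3/(y - 2): now ∫(-2*y*sin(2*y)) dy + ∫(-3/(y - 2)) dy + ∫(2/(y + 1)) dy + ∫(1/(y + 3)) dy + ∫(5*sin(4*y)/2) dy.
Step 3. Evaluate the standard form [assuming y > -3]: now log(y + 3) + ∫(-2*y*sin(2*y)) dy + ∫(-3/(y - 2)) dy + ∫(2/(y + 1)) dy + ∫(5*sin(4*y)/2) dy.
Step 4. Evaluate the standard form [assuming y > 2]: now -3*log(y - 2) + log(y + 3) + ∫(-2*y*sin(2*y)) dy + ∫(2/(y + 1)) dy + ∫(5*sin(4*y)/2) dy.
Step 5. Evaluate the standard form [assuming y > -1]: now -3*log(y - 2) + 2*log(y + 1) + log(y + 3) + ∫(-2*y*sin(2*y)) dy + ∫(5*sin(4*y)/2) dy.
Step 6. Evaluate the standard form: now -3*log(y - 2) + 2*log(y + 1) + log(y + 3) - 5*cos(4*y)/8 + ∫(-2*y*sin(2*y)) dy.
Step 7. Integrate ∫(-2*y*sin(2*y)) dy by parts with u = y, dv = (-2*sin(2*y)) dy, so v = cos(2*y): now y*cos(2*y) - 3*log(y - 2) + 2*log(y + 1) + log(y + 3) - 5*cos(4*y)/8 + ∫(-cos(2*y)) dy.
Step 8. Evaluate the standard form: now y*cos(2*y) - 3*log(y - 2) + 2*log(y + 1) + log(y + 3) - sin(2*y)/2 - 5*cos(4*y)/8.
Answer: y*cos(2*y) - 3*log(y - 2) + 2*log(y + 1) + log(y + 3) - sin(2*y)/2 - 5*cos(4*y)/8.


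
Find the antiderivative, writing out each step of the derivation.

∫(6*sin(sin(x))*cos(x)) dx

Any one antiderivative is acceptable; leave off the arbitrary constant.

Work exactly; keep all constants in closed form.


Step 1. Substitute u = sin(x), turning ∫(6*sin(sin(x))*cos(x)) dx into ∫(6*sin(u)) du: now ∫(6*sin(u)) du.
Step 2. Evaluate the standard form: now -6*cos(u).
Step 3. Substitute back u = sin(x): now -6*cos(sin(x)).
Answer: -6*cos(sin(x)).


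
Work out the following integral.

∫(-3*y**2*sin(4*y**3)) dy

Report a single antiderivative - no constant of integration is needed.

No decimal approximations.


Answer: cos(4*y**3)/4.


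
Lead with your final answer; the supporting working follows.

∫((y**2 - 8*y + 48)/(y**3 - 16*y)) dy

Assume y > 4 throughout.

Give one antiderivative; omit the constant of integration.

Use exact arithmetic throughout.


The answer is -3*log(y) + log(y - 4) + 3*log(y + 4).
Step 1. Decompose ∫((y**2 - 8*y + 48)/(y**3 - 16*y)) dy by partial fractions, (y**2 - 8*y + 48)/(y**3 - 16*y) = 3/(y + 4) + 1/(y - 4) - 3/y: now ∫(-3/y) dy + ∫(1/(y - 4)) dy + ∫(3/(y + 4)) dy.
Step 2. Evaluate the standard form [assuming y > 4]: now log(y - 4) + ∫(-3/y) dy + ∫(3/(y + 4)) dy.
Step 3. Evaluate the standard form [assuming y > 0]: now -3*log(y) + log(y - 4) + ∫(3/(y + 4)) dy.
Step 4. Evaluate the standard form [assuming y > -4]: now -3*log(y) + log(y - 4) + 3*log(y + 4).
Answer: -3*log(y) + log(y - 4) + 3*log(y + 4).


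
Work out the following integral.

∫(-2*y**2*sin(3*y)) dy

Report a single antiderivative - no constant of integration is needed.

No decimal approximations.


Answer: 2*y**2*cos(3*y)/3 - 4*y*sin(3*y)/9 - 4*cos(3*y)/27.


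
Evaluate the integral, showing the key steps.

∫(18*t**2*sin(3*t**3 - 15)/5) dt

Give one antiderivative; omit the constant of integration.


Step 1. Substitute u = t**3 - 5, turning ∫(18*t**2*sin(3*t**3 - 15)/5) dt into ∫(6*sin(3*u)/5) du: now ∫(6*sin(3*u)/5) du.
Step 2. Evaluate the standard form: now -2*cos(3*u)/5.
Step 3. Substitute back u = t**3 - 5: now -2*cos(3*t**3 - 15)/5.
Answer: -2*cos(3*t**3 - 15)/5.


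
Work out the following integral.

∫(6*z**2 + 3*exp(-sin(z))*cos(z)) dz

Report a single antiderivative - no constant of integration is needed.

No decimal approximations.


Answer: 2*z**3 - 3*exp(-sin(z)).


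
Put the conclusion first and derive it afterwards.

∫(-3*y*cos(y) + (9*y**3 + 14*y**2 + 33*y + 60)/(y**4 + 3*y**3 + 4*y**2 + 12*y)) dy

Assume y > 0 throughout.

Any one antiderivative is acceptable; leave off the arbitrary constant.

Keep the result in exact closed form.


The answer is -3*y*sin(y) + 5*log(y) + 4*log(y + 3) - 3*cos(y) - atan(y/2)/2.
Step 1. Rewrite: now ∫(-3*y*cos(y)) dy + ∫((9*y**3 + 14*y**2 + 33*y + 60)/(y**4 + 3*y**3 + 4*y**2 + 12*y)) dy.
Step 2. Decompose ∫((9*y**3 + 14*y**2 + 33*y + 60)/(y**4 + 3*y**3 + 4*y**2 + 12*y)) dy by partial fractions, (9*y**3 + 14*y**2 + 33*y + 60)/(y**4 + 3*y**3 + 4*y**2 + 12*y) = -1/(y**2 + 4) + 4/(y + 3) + 5/y: now ∫(5/y) dy + ∫(-3*y*cos(y)) dy + ∫(4/(y + 3)) dy + ∫(-1/(y**2 + 4)) dy.
Step 3. Evaluate the standard form [assuming y > -3]: now 4*log(y + 3) + ∫(5/y) dy + ∫(-3*y*cos(y)) dy + ∫(-1/(y**2 + 4)) dy.
Step 4. Evaluate the standard form [assuming y > 0]: now 5*log(y) + 4*log(y + 3) + ∫(-3*y*cos(y)) dy + ∫(-1/(y**2 + 4)) dy.
Step 5. Evaluate the standard form: now 5*log(y) + 4*log(y + 3) - atan(y/2)/2 + ∫(-3*y*cos(y)) dy.
Step 6. Integrate ∫(-3*y*cos(y)) dy by parts with u = y, dv = (-3*cos(y)) dy, so v = -3*sin(y): now -3*y*sin(y) + 5*log(y) + 4*log(y + 3) - atan(y/2)/2 + ∫(3*sin(y)) dy.
Step 7. Evaluate the standard form: now -3*y*sin(y) + 5*log(y) + 4*log(y + 3) - 3*cos(y) - atan(y/2)/2.
Answer: -3*y*sin(y) + 5*log(y) + 4*log(y + 3) - 3*cos(y) - atan(y/2)/2.


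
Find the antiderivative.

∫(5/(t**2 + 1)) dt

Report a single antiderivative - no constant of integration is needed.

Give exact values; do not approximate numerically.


Answer: 5*atan(t).


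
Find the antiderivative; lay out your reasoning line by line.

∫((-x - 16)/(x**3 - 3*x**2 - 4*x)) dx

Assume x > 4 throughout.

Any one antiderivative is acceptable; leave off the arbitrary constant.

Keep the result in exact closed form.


Step 1. Decompose ∫((-x - 16)/(x**3 - 3*x**2 - 4*x)) dx by partial fractions, (-x - 16)/(x**3 - 3*x**2 - 4*x) = -3/(x + 1) - 1/(x - 4) + 4/x: now ∫(4/x) dx + ∫(-1/(x - 4)) dx + ∫(-3/(x + 1)) dx.
Step 2. Evaluate the standard form [assuming x > 4]: now -log(x - 4) + ∫(4/x) dx + ∫(-3/(x + 1)) dx.
Step 3. Evaluate the standard form [assuming x > -1]: now -log(x - 4) - 3*log(x + 1) + ∫(4/x) dx.
Step 4. Evaluate the standard form [assuming x > 0]: now 4*log(x) - log(x - 4) - 3*log(x + 1).
Answer: 4*log(x) - log(x - 4) - 3*log(x + 1).


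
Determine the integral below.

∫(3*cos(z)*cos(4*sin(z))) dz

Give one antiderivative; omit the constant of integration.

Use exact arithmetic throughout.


Answer: 3*sin(4*sin(z))/4.


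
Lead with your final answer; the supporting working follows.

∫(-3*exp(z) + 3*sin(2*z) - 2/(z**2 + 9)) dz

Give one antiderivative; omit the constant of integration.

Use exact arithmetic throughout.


The answer is -3*exp(z) - 3*cos(2*z)/2 - 2*atan(z/3)/3.
Step 1. Rewrite: now ∫(-2/(z**2 + 9)) dz + ∫(-3*exp(z)) dz + ∫(3*sin(2*z)) dz.
Step 2. Evaluate the standard form: now -3*exp(z) + ∫(-2/(z**2 + 9)) dz + ∫(3*sin(2*z)) dz.
Step 3. Evaluate the standard form: now -3*exp(z) - 2*atan(z/3)/3 + ∫(3*sin(2*z)) dz.
Step 4. Evaluate the standard form: now -3*exp(z) - 3*cos(2*z)/2 - 2*atan(z/3)/3.
Answer: -3*exp(z) - 3*cos(2*z)/2 - 2*atan(z/3)/3.


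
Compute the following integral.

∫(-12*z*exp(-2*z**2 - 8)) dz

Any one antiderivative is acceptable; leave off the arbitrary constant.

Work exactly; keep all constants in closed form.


Answer: 3*exp(-2*z**2 - 8).


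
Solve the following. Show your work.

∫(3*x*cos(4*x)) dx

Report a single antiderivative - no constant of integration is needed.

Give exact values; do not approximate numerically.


Step 1. Integrate ∫(3*x*cos(4*x)) dx by parts with u = x, dv = (3*cos(4*x)) dx, so v = 3*sin(4*x)/4: now 3*x*sin(4*x)/4 + ∫(-3*sin(4*x)/4) dx.
Step 2. Evaluate the standard form: now 3*x*sin(4*x)/4 + 3*cos(4*x)/16.
Answer: 3*x*sin(4*x)/4 + 3*cos(4*x)/16.


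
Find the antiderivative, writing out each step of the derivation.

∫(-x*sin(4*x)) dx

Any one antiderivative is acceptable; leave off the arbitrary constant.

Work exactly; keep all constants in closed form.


Step 1. Integrate ∫(-x*sin(4*x)) dx by parts with u = x, dv = (-sin(4*x)) dx, so v = cos(4*x)/4: now x*cos(4*x)/4 + ∫(-cos(4*x)/4) dx.
Step 2. Evaluate the standard form: now x*cos(4*x)/4 - sin(4*x)/16.
Answer: x*cos(4*x)/4 - sin(4*x)/16.


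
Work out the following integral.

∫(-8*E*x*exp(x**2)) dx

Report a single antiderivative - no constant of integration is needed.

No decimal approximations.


Answer: -4*exp(x**2 + 1).


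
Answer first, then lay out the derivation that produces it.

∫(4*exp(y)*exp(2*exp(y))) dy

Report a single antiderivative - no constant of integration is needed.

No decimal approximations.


The answer is 2*exp(2*exp(y)).
Step 1. Substitute u = exp(y), turning ∫(4*exp(y)*exp(2*exp(y))) dy into ∫(4*exp(2*u)) du: now ∫(4*exp(2*u)) du.
Step 2. Evaluate the standard form: now 2*exp(2*u).
Step 3. Substitute back u = exp(y): now 2*exp(2*exp(y)).
Answer: 2*exp(2*exp(y)).


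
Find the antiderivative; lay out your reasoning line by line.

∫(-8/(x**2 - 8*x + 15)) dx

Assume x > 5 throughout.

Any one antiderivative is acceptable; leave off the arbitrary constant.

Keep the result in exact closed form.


Step 1. Decompose ∫(-8/(x**2 - 8*x + 15)) dx by partial fractions, -8/(x**2 - 8*x + 15) = 4/(x - 3) - 4/(x - 5): now ∫(-4/(x - 5)) dx + ∫(4/(x - 3)) dx.
Step 2. Evaluate the standard form [assuming x > 3]: now 4*log(x - 3) + ∫(-4/(x - 5)) dx.
Step 3. Evaluate the standard form [assuming x > 5]: now -4*log(x - 5) + 4*log(x - 3).
Answer: -4*log(x - 5) + 4*log(x - 3).


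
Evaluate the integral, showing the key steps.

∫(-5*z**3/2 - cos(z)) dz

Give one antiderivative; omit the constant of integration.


Step 1. Rewrite: now ∫(-5*z**3/2) dz + ∫(-cos(z)) dz.
Step 2. Evaluate the standard form: now -5*z**4/8 + ∫(-cos(z)) dz.
Step 3. Evaluate the standard form: now -5*z**4/8 - sin(z).
Answer: -5*z**4/8 - sin(z).


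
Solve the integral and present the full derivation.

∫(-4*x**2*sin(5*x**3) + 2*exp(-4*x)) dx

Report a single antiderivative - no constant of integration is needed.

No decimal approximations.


Step 1. Rewrite: now ∫(-4*x**2*sin(5*x**3)) dx + ∫(2*exp(-4*x)) dx.
Step 2. Substitute u = x**3, turning ∫(-4*x**2*sin(5*x**3)) dx into ∫(-4*sin(5*u)/3) du: now ∫(2*exp(-4*x)) dx + ∫(-4*sin(5*u)/3) du.
Step 3. Evaluate the standard form: now 4*cos(5*u)/15 + ∫(2*exp(-4*x)) dx.
Step 4. Substitute back u = x**3: now 4*cos(5*x**3)/15 + ∫(2*exp(-4*x)) dx.
Step 5. Evaluate the standard form: now 4*cos(5*x**3)/15 - exp(-4*x)/2.
Answer: 4*cos(5*x**3)/15 - exp(-4*x)/2.


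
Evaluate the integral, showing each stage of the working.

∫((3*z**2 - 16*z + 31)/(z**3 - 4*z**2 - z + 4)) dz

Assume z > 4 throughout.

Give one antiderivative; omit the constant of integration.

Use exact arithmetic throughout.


Step 1. Decompose ∫((3*z**2 - 16*z + 31)/(z**3 - 4*z**2 - z + 4)) dz by partial fractions, (3*z**2 - 16*z + 31)/(z**3 - 4*z**2 - z + 4) = 5/(z + 1) - 3/(z - 1) + 1/(z - 4): now ∫(1/(z - 4)) dz + ∫(-3/(z - 1)) dz + ∫(5/(z + 1)) dz.
Step 2. Evaluate the standard form [assuming z > -1]: now 5*log(z + 1) + ∫(1/(z - 4)) dz + ∫(-3/(z - 1)) dz.
Step 3. Evaluate the standard form [assuming z > 4]: now log(z - 4) + 5*log(z + 1) + ∫(-3/(z - 1)) dz.
Step 4. Evaluate the standard form [assuming z > 1]: now log(z - 4) - 3*log(z - 1) + 5*log(z + 1).
Answer: log(z - 4) - 3*log(z - 1) + 5*log(z + 1).


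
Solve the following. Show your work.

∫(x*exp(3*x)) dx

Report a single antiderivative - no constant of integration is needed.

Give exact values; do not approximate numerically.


Step 1. Integrate ∫(x*exp(3*x)) dx by parts with u = x, dv = (exp(3*x)) dx, so v = exp(3*x)/3: now x*exp(3*x)/3 + ∫(-exp(3*x)/3) dx.
Step 2. Evaluate the standard form: now x*exp(3*x)/3 - exp(3*x)/9.
Answer: x*exp(3*x)/3 - exp(3*x)/9.


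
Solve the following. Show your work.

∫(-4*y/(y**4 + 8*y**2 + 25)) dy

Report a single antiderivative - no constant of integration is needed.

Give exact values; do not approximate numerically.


Step 1. Substitute u = y**2 + 4, turning ∫(-4*y/(y**4 + 8*y**2 + 25)) dy into ∫(-2/(u**2 + 9)) du: now ∫(-2/(u**2 + 9)) du.
Step 2. Evaluate the standard form: now -2*atan(u/3)/3.
Step 3. Substitute back u = y**2 + 4: now -2*atan(y**2/3 + 4/3)/3.
Answer: -2*atan(y**2/3 + 4/3)/3.


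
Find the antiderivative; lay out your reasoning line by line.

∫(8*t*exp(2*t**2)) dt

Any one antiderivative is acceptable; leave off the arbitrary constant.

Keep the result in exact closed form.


Step 1. Substitute u = t**2, turning ∫(8*t*exp(2*t**2)) dt into ∫(4*exp(2*u)) du: now ∫(4*exp(2*u)) du.
Step 2. Evaluate the standard form: now 2*exp(2*u).
Step 3. Substitute back u = t**2: now 2*exp(2*t**2).
Answer: 2*exp(2*t**2).


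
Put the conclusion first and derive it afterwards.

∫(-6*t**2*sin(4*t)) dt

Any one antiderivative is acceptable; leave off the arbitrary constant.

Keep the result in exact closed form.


The answer is 3*t**2*cos(4*t)/2 - 3*t*sin(4*t)/4 - 3*cos(4*t)/16.
Step 1. Integrate ∫(-6*t**2*sin(4*t)) dt by parts with u = t**2, dv = (-6*sin(4*t)) dt, so v = 3*cos(4*t)/2: now 3*t**2*cos(4*t)/2 + ∫(-3*t*cos(4*t)) dt.
Step 2. Integrate ∫(-3*t*cos(4*t)) dt by parts with u = t, dv = (-3*cos(4*t)) dt, so v = -3*sin(4*t)/4: now 3*t**2*cos(4*t)/2 - 3*t*sin(4*t)/4 + ∫(3*sin(4*t)/4) dt.
Step 3. Evaluate the standard form: now 3*t**2*cos(4*t)/2 - 3*t*sin(4*t)/4 - 3*cos(4*t)/16.
Answer: 3*t**2*cos(4*t)/2 - 3*t*sin(4*t)/4 - 3*cos(4*t)/16.


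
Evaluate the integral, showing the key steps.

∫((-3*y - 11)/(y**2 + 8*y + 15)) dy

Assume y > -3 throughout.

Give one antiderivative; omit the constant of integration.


Step 1. Decompose ∫((-3*y - 11)/(y**2 + 8*y + 15)) dy by partial fractions, (-3*y - 11)/(y**2 + 8*y + 15) = -2/(y + 5) - 1/(y + 3): now ∫(-1/(y + 3)) dy + ∫(-2/(y + 5)) dy.
Step 2. Evaluate the standard form [assuming y > -5]: now -2*log(y + 5) + ∫(-1/(y + 3)) dy.
Step 3. Evaluate the standard form [assuming y > -3]: now -log(y + 3) - 2*log(y + 5).
Answer: -log(y + 3) - 2*log(y + 5).


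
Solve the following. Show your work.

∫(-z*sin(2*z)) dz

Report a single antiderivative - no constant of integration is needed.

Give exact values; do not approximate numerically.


Step 1. Integrate ∫(-z*sin(2*z)) dz by parts with u = z, dv = (-sin(2*z)) dz, so v = cos(2*z)/2: now z*cos(2*z)/2 + ∫(-cos(2*z)/2) dz.
Step 2. Evaluate the standard form: now z*cos(2*z)/2 - sin(2*z)/4.
Answer: z*cos(2*z)/2 - sin(2*z)/4.


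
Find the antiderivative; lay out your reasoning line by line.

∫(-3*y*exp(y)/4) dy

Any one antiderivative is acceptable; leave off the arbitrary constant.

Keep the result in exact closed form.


Step 1. Integrate ∫(-3*y*exp(y)/4) dy by parts with u = y, dv = (-3*exp(y)/4) dy, so v = -3*exp(y)/4: now -3*y*exp(y)/4 + ∫(3*exp(y)/4) dy.
Step 2. Evaluate the standard form: now -3*y*exp(y)/4 + 3*exp(y)/4.
Answer: -3*y*exp(y)/4 + 3*exp(y)/4.


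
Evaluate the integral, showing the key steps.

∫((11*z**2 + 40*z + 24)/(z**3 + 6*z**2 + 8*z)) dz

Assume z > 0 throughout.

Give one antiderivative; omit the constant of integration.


Step 1. Decompose ∫((11*z**2 + 40*z + 24)/(z**3 + 6*z**2 + 8*z)) dz by partial fractions, (11*z**2 + 40*z + 24)/(z**3 + 6*z**2 + 8*z) = 5/(z + 4) + 3/(z + 2) + 3/z: now ∫(3/z) dz + ∫(3/(z + 2)) dz + ∫(5/(z + 4)) dz.
Step 2. Evaluate the standard form [assuming z > -2]: now 3*log(z + 2) + ∫(3/z) dz + ∫(5/(z + 4)) dz.
Step 3. Evaluate the standard form [assuming z > 0]: now 3*log(z) + 3*log(z + 2) + ∫(5/(z + 4)) dz.
Step 4. Evaluate the standard form [assuming z > -4]: now 3*log(z) + 3*log(z + 2) + 5*log(z + 4).
Answer: 3*log(z) + 3*log(z + 2) + 5*log(z + 4).
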